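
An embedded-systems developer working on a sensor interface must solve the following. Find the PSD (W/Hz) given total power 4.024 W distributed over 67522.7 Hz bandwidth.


Power spectral density:
PSD = P / BW
    = 4.024 / 67522.7
    = 5.959e-05 W/Hz

5.959e-05 W/Hz


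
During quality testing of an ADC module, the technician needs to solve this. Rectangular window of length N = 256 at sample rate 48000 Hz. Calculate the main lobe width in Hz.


Main lobe width for a rectangular window:
Width = 2 * fs / N
      = 2 * 48000 / 256
      = 96000 / 256
      = 375.0 Hz

375.0 Hz


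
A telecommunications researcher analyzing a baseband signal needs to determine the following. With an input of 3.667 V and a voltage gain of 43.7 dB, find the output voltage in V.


Output voltage from dB gain:
V_out = V_in * 10^(gain_dB / 20)
      = 3.667 * 10^(43.7 / 20)
      = 3.667 * 153.108746
      = 561.4498 V

561.4498 V


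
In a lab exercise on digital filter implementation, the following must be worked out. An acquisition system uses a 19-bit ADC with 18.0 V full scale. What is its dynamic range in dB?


Dynamic range from full-scale to LSB:
V_min = V_max / 2^bits = 18.0 / 2^19
DR = 20 * log10(V_max / V_min)
   = 20 * log10(2^19)
   = 20 * 19 * log10(2)
   = 114.39 dB

114.39 dB


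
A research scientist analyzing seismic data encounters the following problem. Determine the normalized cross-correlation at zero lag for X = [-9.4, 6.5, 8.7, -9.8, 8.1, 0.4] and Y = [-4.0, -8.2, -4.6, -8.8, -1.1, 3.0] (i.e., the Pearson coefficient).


Pearson correlation coefficient (population):
r = cov(X,Y) / (std(X) * std(Y))
Mean X = 0.75, Mean Y = -3.95
Cov(X,Y) = 6.764167
Std(X) = 7.796741, Std(Y) = 4.050412
r = 0.2142

0.2142


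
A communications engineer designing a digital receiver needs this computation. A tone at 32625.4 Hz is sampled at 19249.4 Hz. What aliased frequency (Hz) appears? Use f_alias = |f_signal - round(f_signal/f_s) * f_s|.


Compute the nearest integer multiple of fs to the signal:
n = round(32625.4 / 19249.4) = 2
f_alias = |32625.4 - 2 * 19249.4|
        = |32625.4 - 38498.8|
        = 5873.4 Hz

5873.4


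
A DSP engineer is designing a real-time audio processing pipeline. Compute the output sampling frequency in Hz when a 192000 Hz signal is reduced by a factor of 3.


Decimation reduces the sample rate:
fs_out = fs_in / M
       = 192000 / 3
       = 64000.0 Hz

64000.0 Hz


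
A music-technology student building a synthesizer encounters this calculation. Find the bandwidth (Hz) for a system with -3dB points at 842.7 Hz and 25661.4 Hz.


Bandwidth is the difference of -3dB frequencies:
BW = f_high - f_low
   = 25661.4 - 842.7
   = 24818.7 Hz

24818.7 Hz


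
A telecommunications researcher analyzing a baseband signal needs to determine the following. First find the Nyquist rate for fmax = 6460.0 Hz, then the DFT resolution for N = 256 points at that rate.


Step 1 — Nyquist sampling rate:
fs = 2 * fmax = 2 * 6460.0 = 12920.0 Hz

Step 2 — DFT bin spacing:
df = fs / N = 12920.0 / 256 = 50.4688 Hz

50.4688 Hz


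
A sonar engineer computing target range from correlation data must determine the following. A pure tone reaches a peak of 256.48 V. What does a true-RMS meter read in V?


RMS voltage for a sinusoidal waveform:
V_rms = V_peak / sqrt(2)
      = 256.48 / 1.414214
      = 181.359 V

181.359 V


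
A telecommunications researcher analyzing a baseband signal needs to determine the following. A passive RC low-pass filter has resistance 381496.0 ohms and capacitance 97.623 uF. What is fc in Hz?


Cutoff frequency of a first-order RC filter:
fc = 1 / (2 * pi * R * C)
C = 97.623 uF = 9.7623e-05 F
fc = 1 / (2 * pi * 381496.0 * 9.7623e-05)
   = 1 / 234.00331327753
   = 0.004273 Hz

0.004273 Hz


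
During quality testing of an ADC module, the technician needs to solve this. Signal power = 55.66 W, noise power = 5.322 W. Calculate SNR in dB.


SNR in decibels:
SNR = 10 * log10(Ps / Pn)
    = 10 * log10(55.66 / 5.322)
    = 10 * log10(10.4585)
    = 10 * 1.0195
    = 10.19 dB

10.19 dB


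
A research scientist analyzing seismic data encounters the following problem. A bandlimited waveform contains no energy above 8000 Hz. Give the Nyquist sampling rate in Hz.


The Nyquist rate is twice the maximum frequency component.
fs_min = 2 * fmax
      = 2 * 8000
      = 16000 Hz

16000


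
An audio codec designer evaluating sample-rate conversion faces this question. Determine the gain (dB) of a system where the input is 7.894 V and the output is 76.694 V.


Voltage gain in dB:
G = 20 * log10(Vout / Vin)
  = 20 * log10(76.694 / 7.894)
  = 20 * log10(9.71548)
  = 20 * 0.987464
  = 19.75 dB

19.75 dB


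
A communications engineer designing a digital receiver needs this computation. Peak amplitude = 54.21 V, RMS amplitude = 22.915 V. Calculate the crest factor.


Crest factor is the ratio of peak to RMS:
CF = V_peak / V_rms
   = 54.21 / 22.915
   = 2.3657

2.3657


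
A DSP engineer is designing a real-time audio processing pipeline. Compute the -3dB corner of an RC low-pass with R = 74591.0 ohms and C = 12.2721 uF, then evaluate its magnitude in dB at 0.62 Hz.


Step 1 — cutoff frequency:
fc = 1 / (2*pi*R*C)
C = 12.2721 uF = 1.22721e-05 F
fc = 1 / (2*pi*74591.0*1.22721e-05)
   = 0.173866 Hz

Step 2 — magnitude at f = 0.62 Hz:
|H(f)| = 1 / sqrt(1 + (f/fc)^2)
f/fc = 0.62 / 0.173866 = 3.565965
|H| = 1 / sqrt(1 + 12.716106) = 0.2700129
|H|_dB = 20*log10(0.2700129) = -11.37 dB

fc = 0.173866 Hz; |H(0.62 Hz)| = -11.37 dB


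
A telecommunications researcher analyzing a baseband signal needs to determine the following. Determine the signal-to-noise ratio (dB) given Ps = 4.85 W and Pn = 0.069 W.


SNR in decibels:
SNR = 10 * log10(Ps / Pn)
    = 10 * log10(4.85 / 0.069)
    = 10 * log10(70.2899)
    = 10 * 1.8469
    = 18.47 dB

18.47 dB


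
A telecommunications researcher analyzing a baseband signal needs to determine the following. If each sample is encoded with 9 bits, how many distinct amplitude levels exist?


Number of quantization levels = 2^N
= 2^9
= 512

512


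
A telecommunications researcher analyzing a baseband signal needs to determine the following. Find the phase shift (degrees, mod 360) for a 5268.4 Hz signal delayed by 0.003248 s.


Phase shift from frequency and time delay:
phi = 360 * f * t_delay
    = 360 * 5268.4 * 0.003248
    = 6160.23 degrees
    mod 360 = 40.23 degrees

40.23 degrees


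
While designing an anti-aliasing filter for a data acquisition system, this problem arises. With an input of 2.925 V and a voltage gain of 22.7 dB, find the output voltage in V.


Output voltage from dB gain:
V_out = V_in * 10^(gain_dB / 20)
      = 2.925 * 10^(22.7 / 20)
      = 2.925 * 13.645831
      = 39.9141 V

39.9141 V


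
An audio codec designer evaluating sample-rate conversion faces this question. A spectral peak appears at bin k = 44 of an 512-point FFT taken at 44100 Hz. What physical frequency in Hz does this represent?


Frequency of DFT bin k:
f_k = k * fs / N
    = 44 * 44100 / 512
    = 1940400 / 512
    = 3789.844 Hz

3789.844 Hz


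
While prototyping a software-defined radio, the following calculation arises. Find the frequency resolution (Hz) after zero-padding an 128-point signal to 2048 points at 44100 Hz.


Frequency resolution after zero-padding:
N_padded = 128 * 16 = 2048
df = fs / N_padded
   = 44100 / 2048
   = 21.5332 Hz

21.5332 Hz


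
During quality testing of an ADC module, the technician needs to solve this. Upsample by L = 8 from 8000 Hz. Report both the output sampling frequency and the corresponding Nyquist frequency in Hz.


Step 1 — output sample rate after interpolation by L:
fs_out = L * fs_in = 8 * 8000 = 64000 Hz

Step 2 — Nyquist frequency of the output stream:
f_Nyq = fs_out / 2 = 64000 / 2 = 32000.0 Hz

fs_out = 64000 Hz; f_Nyquist = 32000.0 Hz


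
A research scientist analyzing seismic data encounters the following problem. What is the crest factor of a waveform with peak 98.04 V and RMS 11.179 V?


Crest factor is the ratio of peak to RMS:
CF = V_peak / V_rms
   = 98.04 / 11.179
   = 8.77

8.77


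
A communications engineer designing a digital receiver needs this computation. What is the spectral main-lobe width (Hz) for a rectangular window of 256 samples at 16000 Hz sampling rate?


Main lobe width for a rectangular window:
Width = 2 * fs / N
      = 2 * 16000 / 256
      = 32000 / 256
      = 125.0 Hz

125.0 Hz


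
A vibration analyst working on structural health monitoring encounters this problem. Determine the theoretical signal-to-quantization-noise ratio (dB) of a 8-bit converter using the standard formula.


Theoretical SNR for a full-scale sinusoid:
SNR = 6.02 * N + 1.76
    = 6.02 * 8 + 1.76
    = 48.16 + 1.76
    = 49.92 dB

49.92 dB


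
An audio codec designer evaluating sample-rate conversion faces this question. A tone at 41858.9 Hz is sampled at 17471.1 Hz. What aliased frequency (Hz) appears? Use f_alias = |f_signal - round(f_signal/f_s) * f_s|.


Compute the nearest integer multiple of fs to the signal:
n = round(41858.9 / 17471.1) = 2
f_alias = |41858.9 - 2 * 17471.1|
        = |41858.9 - 34942.2|
        = 6916.7 Hz

6916.7


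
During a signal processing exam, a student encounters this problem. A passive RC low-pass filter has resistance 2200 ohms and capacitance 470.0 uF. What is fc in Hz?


Cutoff frequency of a first-order RC filter:
fc = 1 / (2 * pi * R * C)
C = 470.0 uF = 0.00047 F
fc = 1 / (2 * pi * 2200 * 0.00047)
   = 1 / 6.4968136076237
   = 0.153922 Hz

0.153922 Hz


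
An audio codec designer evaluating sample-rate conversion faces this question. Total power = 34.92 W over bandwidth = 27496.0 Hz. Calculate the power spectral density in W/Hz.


Power spectral density:
PSD = P / BW
    = 34.92 / 27496.0
    = 0.00127 W/Hz

0.00127 W/Hz


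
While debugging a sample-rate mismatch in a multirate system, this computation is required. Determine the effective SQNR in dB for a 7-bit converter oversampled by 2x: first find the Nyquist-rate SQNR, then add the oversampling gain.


Step 1 — baseline SQNR at Nyquist:
SQNR_base = 6.02*N + 1.76
          = 6.02*7 + 1.76
          = 43.9 dB

Step 2 — oversampling processing gain:
G = 10*log10(OSR) = 10*log10(2) = 3.01 dB

Step 3 — total:
SQNR_total = 43.9 + 3.01 = 46.91 dB

Base SQNR = 43.9 dB; oversampled SQNR = 46.91 dB


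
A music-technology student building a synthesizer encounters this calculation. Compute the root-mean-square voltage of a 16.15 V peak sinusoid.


RMS voltage for a sinusoidal waveform:
V_rms = V_peak / sqrt(2)
      = 16.15 / 1.414214
      = 11.42 V

11.42 V


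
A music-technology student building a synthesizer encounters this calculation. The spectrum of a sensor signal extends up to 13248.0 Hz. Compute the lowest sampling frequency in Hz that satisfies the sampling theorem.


The Nyquist rate is twice the maximum frequency component.
fs_min = 2 * fmax
      = 2 * 13248.0
      = 26496.0 Hz

26496.0


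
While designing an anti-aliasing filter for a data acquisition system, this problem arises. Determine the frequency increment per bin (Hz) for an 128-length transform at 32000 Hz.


DFT frequency resolution:
df = fs / N
   = 32000 / 128
   = 250.0 Hz

250.0 Hz


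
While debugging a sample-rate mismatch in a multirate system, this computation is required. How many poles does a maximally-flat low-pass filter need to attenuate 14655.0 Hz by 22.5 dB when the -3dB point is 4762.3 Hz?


Butterworth filter order formula:
n = log10(10^(A/10) - 1) / (2 * log10(f_stop/f_pass))
10^(22.5/10) - 1 = 176.8279
f_stop/f_pass = 14655.0 / 4762.3 = 3.0773
n = 2.302 -> ceil = 3

3


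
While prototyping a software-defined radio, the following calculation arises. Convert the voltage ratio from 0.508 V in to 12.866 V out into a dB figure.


Voltage gain in dB:
G = 20 * log10(Vout / Vin)
  = 20 * log10(12.866 / 0.508)
  = 20 * log10(25.326772)
  = 20 * 1.40358
  = 28.07 dB

28.07 dB


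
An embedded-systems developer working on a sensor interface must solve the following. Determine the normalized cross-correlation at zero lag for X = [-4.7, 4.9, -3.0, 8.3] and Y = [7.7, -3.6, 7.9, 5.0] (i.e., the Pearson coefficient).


Pearson correlation coefficient (population):
r = cov(X,Y) / (std(X) * std(Y))
Mean X = 1.375, Mean Y = 4.25
Cov(X,Y) = -14.85125
Std(X) = 5.395079, Std(Y) = 4.674666
r = -0.5889

-0.5889


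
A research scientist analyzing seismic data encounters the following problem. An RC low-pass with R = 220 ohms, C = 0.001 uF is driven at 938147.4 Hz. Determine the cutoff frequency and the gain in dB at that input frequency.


Step 1 — cutoff frequency:
fc = 1 / (2*pi*R*C)
C = 0.001 uF = 1e-09 F
fc = 1 / (2*pi*220*1e-09)
   = 723431.56 Hz

Step 2 — magnitude at f = 938147.4 Hz:
|H(f)| = 1 / sqrt(1 + (f/fc)^2)
f/fc = 938147.4 / 723431.56 = 1.296802
|H| = 1 / sqrt(1 + 1.681695) = 0.6106541
|H|_dB = 20*log10(0.6106541) = -4.28 dB

fc = 723431.56 Hz; |H(938147.4 Hz)| = -4.28 dB


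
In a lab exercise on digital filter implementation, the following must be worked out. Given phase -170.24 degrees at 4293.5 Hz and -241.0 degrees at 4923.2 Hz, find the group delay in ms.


Group delay from phase difference:
tau = -d(phi)/d(omega)
d(phi) = -70.76 deg = -1.234995 rad
d(omega) = 2*pi*(4923.2 - 4293.5) = 3956.5218 rad/s
tau = -(-1.234995) / 3956.5218
    = 0.3121 ms

0.3121 ms


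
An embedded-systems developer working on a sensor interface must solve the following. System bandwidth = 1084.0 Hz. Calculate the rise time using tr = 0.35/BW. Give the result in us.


Rise time from bandwidth relationship:
tr = 0.35 / BW
   = 0.35 / 1084.0
   = 0.0003228782288 s
   = 322.8782 us

322.8782 us


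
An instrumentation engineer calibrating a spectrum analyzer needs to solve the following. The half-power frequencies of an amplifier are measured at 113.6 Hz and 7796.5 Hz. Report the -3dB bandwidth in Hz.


Bandwidth is the difference of -3dB frequencies:
BW = f_high - f_low
   = 7796.5 - 113.6
   = 7682.9 Hz

7682.9 Hz


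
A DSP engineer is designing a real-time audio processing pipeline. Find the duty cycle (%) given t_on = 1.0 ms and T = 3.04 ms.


Duty cycle as a percentage:
DC = (t_on / T) * 100
   = (1.0 / 3.04) * 100
   = 0.328947 * 100
   = 32.89 %

32.89 %


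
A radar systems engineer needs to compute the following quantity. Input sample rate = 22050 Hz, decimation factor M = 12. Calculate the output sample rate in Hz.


Decimation reduces the sample rate:
fs_out = fs_in / M
       = 22050 / 12
       = 1837.5 Hz

1837.5 Hz


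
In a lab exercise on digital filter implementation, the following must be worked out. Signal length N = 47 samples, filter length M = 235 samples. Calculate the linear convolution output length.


Linear convolution output length:
L = N + M - 1
  = 47 + 235 - 1
  = 281 samples

281


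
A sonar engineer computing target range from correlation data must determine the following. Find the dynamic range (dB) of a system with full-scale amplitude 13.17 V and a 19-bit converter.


Dynamic range from full-scale to LSB:
V_min = V_max / 2^bits = 13.17 / 2^19
DR = 20 * log10(V_max / V_min)
   = 20 * log10(2^19)
   = 20 * 19 * log10(2)
   = 114.39 dB

114.39 dB


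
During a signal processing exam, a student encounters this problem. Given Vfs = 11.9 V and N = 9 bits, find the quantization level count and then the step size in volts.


Step 1 — number of quantization levels:
L = 2^N = 2^9 = 512

Step 2 — LSB step size:
delta = Vfs / L
      = 11.9 / 512
      = 0.02324219 V

Levels = 512; step size = 0.02324219 V


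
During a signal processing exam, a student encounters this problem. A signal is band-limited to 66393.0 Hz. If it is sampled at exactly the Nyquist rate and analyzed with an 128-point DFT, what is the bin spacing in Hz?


Step 1 — Nyquist sampling rate:
fs = 2 * fmax = 2 * 66393.0 = 132786.0 Hz

Step 2 — DFT bin spacing:
df = fs / N = 132786.0 / 128 = 1037.3906 Hz

1037.3906 Hz


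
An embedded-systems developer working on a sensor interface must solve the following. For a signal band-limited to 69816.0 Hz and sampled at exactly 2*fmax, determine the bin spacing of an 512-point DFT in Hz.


Step 1 — Nyquist sampling rate:
fs = 2 * fmax = 2 * 69816.0 = 139632.0 Hz

Step 2 — DFT bin spacing:
df = fs / N = 139632.0 / 512 = 272.7188 Hz

272.7188 Hz


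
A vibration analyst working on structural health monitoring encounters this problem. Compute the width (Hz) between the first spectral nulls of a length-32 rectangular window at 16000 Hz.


Main lobe width for a rectangular window:
Width = 2 * fs / N
      = 2 * 16000 / 32
      = 32000 / 32
      = 1000.0 Hz

1000.0 Hz


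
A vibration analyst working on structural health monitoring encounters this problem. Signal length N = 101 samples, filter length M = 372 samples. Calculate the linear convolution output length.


Linear convolution output length:
L = N + M - 1
  = 101 + 372 - 1
  = 472 samples

472


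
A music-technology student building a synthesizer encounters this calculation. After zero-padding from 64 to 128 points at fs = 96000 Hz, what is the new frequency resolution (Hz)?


Frequency resolution after zero-padding:
N_padded = 64 * 2 = 128
df = fs / N_padded
   = 96000 / 128
   = 750.0 Hz

750.0 Hz


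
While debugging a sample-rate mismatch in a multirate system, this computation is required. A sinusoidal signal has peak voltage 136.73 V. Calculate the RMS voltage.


RMS voltage for a sinusoidal waveform:
V_rms = V_peak / sqrt(2)
      = 136.73 / 1.414214
      = 96.683 V

96.683 V


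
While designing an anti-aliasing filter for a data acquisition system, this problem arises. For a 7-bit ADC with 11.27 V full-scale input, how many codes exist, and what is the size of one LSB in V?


Step 1 — number of quantization levels:
L = 2^N = 2^7 = 128

Step 2 — LSB step size:
delta = Vfs / L
      = 11.27 / 128
      = 0.08804687 V

Levels = 128; step size = 0.08804687 V


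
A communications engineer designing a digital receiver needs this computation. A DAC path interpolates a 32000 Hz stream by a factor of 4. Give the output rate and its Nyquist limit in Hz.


Step 1 — output sample rate after interpolation by L:
fs_out = L * fs_in = 4 * 32000 = 128000 Hz

Step 2 — Nyquist frequency of the output stream:
f_Nyq = fs_out / 2 = 128000 / 2 = 64000.0 Hz

fs_out = 128000 Hz; f_Nyquist = 64000.0 Hz


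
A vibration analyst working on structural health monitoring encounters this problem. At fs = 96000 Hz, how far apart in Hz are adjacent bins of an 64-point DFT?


DFT frequency resolution:
df = fs / N
   = 96000 / 64
   = 1500.0 Hz

1500.0 Hz


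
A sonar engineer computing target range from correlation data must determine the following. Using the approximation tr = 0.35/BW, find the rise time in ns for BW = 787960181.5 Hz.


Rise time from bandwidth relationship:
tr = 0.35 / BW
   = 0.35 / 787960181.5
   = 4.441848817e-10 s
   = 0.4442 ns

0.4442 ns


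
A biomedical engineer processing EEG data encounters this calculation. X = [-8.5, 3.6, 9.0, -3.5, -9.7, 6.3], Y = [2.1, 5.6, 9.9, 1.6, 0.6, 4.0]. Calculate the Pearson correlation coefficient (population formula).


Pearson correlation coefficient (population):
r = cov(X,Y) / (std(X) * std(Y))
Mean X = -0.4667, Mean Y = 3.9667
Cov(X,Y) = 19.382778
Std(X) = 7.198765, Std(Y) = 3.116979
r = 0.8638

0.8638


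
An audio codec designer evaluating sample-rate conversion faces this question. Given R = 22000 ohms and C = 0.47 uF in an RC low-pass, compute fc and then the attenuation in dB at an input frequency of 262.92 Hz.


Step 1 — cutoff frequency:
fc = 1 / (2*pi*R*C)
C = 0.47 uF = 4.7e-07 F
fc = 1 / (2*pi*22000*4.7e-07)
   = 15.3922 Hz

Step 2 — magnitude at f = 262.92 Hz:
|H(f)| = 1 / sqrt(1 + (f/fc)^2)
f/fc = 262.92 / 15.3922 = 17.081379
|H| = 1 / sqrt(1 + 291.773509) = 0.0584432
|H|_dB = 20*log10(0.0584432) = -24.67 dB

fc = 15.3922 Hz; |H(262.92 Hz)| = -24.67 dB


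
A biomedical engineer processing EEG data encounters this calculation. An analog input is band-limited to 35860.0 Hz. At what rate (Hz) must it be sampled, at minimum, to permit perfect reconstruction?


The Nyquist rate is twice the maximum frequency component.
fs_min = 2 * fmax
      = 2 * 35860.0
      = 71720.0 Hz

71720.0


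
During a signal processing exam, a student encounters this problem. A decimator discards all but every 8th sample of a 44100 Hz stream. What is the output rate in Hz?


Decimation reduces the sample rate:
fs_out = fs_in / M
       = 44100 / 8
       = 5512.5 Hz

5512.5 Hz


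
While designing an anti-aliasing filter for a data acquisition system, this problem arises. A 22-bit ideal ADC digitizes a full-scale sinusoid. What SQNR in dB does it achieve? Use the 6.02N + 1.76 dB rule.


Theoretical SNR for a full-scale sinusoid:
SNR = 6.02 * N + 1.76
    = 6.02 * 22 + 1.76
    = 132.44 + 1.76
    = 134.2 dB

134.2 dB


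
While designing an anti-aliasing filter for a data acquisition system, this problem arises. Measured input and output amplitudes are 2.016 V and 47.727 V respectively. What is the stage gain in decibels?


Voltage gain in dB:
G = 20 * log10(Vout / Vin)
  = 20 * log10(47.727 / 2.016)
  = 20 * log10(23.674107)
  = 20 * 1.374274
  = 27.49 dB

27.49 dB


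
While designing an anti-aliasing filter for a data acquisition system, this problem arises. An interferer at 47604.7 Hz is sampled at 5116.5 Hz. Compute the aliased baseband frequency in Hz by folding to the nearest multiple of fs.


Compute the nearest integer multiple of fs to the signal:
n = round(47604.7 / 5116.5) = 9
f_alias = |47604.7 - 9 * 5116.5|
        = |47604.7 - 46048.5|
        = 1556.2 Hz

1556.2


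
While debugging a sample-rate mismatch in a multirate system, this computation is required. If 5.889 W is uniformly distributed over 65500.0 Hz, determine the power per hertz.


Power spectral density:
PSD = P / BW
    = 5.889 / 65500.0
    = 8.991e-05 W/Hz

8.991e-05 W/Hz


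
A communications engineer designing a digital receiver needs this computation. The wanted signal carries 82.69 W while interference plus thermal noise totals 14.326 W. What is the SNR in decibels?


SNR in decibels:
SNR = 10 * log10(Ps / Pn)
    = 10 * log10(82.69 / 14.326)
    = 10 * log10(5.772)
    = 10 * 0.7613
    = 7.61 dB

7.61 dB


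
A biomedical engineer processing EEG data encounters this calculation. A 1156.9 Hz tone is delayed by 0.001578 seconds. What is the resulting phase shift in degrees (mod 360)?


Phase shift from frequency and time delay:
phi = 360 * f * t_delay
    = 360 * 1156.9 * 0.001578
    = 657.21 degrees
    mod 360 = 297.21 degrees

297.21 degrees


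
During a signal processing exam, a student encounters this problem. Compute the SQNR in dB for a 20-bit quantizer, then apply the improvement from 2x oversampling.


Step 1 — baseline SQNR at Nyquist:
SQNR_base = 6.02*N + 1.76
          = 6.02*20 + 1.76
          = 122.16 dB

Step 2 — oversampling processing gain:
G = 10*log10(OSR) = 10*log10(2) = 3.01 dB

Step 3 — total:
SQNR_total = 122.16 + 3.01 = 125.17 dB

Base SQNR = 122.16 dB; oversampled SQNR = 125.17 dB


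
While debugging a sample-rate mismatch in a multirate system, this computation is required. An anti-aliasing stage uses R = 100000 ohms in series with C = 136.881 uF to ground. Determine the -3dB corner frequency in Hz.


Cutoff frequency of a first-order RC filter:
fc = 1 / (2 * pi * R * C)
C = 136.881 uF = 0.000136881 F
fc = 1 / (2 * pi * 100000 * 0.000136881)
   = 1 / 86.004868803205
   = 0.011627 Hz

0.011627 Hz


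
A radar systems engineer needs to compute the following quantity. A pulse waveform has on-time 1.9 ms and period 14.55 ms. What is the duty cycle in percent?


Duty cycle as a percentage:
DC = (t_on / T) * 100
   = (1.9 / 14.55) * 100
   = 0.130584 * 100
   = 13.06 %

13.06 %


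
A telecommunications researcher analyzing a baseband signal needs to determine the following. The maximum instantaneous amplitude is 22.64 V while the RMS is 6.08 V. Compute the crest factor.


Crest factor is the ratio of peak to RMS:
CF = V_peak / V_rms
   = 22.64 / 6.08
   = 3.7237

3.7237


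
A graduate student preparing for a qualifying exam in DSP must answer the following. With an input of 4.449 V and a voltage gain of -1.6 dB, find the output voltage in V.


Output voltage from dB gain:
V_out = V_in * 10^(gain_dB / 20)
      = 4.449 * 10^(-1.6 / 20)
      = 4.449 * 0.831764
      = 3.7005 V

3.7005 V


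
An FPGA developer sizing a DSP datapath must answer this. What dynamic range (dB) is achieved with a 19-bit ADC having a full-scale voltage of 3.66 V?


Dynamic range from full-scale to LSB:
V_min = V_max / 2^bits = 3.66 / 2^19
DR = 20 * log10(V_max / V_min)
   = 20 * log10(2^19)
   = 20 * 19 * log10(2)
   = 114.39 dB

114.39 dB


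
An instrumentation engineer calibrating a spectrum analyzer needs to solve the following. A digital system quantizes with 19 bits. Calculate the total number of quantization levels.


Number of quantization levels = 2^N
= 2^19
= 524288

524288


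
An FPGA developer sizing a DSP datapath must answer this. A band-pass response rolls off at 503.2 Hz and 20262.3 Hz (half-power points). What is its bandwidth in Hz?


Bandwidth is the difference of -3dB frequencies:
BW = f_high - f_low
   = 20262.3 - 503.2
   = 19759.1 Hz

19759.1 Hz


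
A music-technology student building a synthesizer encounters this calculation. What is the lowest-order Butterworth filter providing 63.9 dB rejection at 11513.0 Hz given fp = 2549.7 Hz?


Butterworth filter order formula:
n = log10(10^(A/10) - 1) / (2 * log10(f_stop/f_pass))
10^(63.9/10) - 1 = 2454707.9157
f_stop/f_pass = 11513.0 / 2549.7 = 4.5154
n = 4.8801 -> ceil = 5

5


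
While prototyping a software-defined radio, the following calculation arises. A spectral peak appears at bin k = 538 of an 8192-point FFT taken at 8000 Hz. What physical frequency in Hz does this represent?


Frequency of DFT bin k:
f_k = k * fs / N
    = 538 * 8000 / 8192
    = 4304000 / 8192
    = 525.391 Hz

525.391 Hz


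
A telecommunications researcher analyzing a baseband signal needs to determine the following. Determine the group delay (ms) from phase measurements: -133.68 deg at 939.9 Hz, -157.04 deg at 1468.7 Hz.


Group delay from phase difference:
tau = -d(phi)/d(omega)
d(phi) = -23.36 deg = -0.407709 rad
d(omega) = 2*pi*(1468.7 - 939.9) = 3322.5484 rad/s
tau = -(-0.407709) / 3322.5484
    = 0.1227 ms

0.1227 ms


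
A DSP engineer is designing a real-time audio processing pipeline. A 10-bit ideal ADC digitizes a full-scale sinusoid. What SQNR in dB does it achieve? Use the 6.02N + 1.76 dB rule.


Theoretical SNR for a full-scale sinusoid:
SNR = 6.02 * N + 1.76
    = 6.02 * 10 + 1.76
    = 60.2 + 1.76
    = 61.96 dB

61.96 dB


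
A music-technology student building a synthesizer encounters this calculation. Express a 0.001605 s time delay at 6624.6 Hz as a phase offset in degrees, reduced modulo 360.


Phase shift from frequency and time delay:
phi = 360 * f * t_delay
    = 360 * 6624.6 * 0.001605
    = 3827.69 degrees
    mod 360 = 227.69 degrees

227.69 degrees


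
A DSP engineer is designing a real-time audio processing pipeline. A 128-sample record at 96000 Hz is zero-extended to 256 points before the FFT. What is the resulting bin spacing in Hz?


Frequency resolution after zero-padding:
N_padded = 128 * 2 = 256
df = fs / N_padded
   = 96000 / 256
   = 375.0 Hz

375.0 Hz


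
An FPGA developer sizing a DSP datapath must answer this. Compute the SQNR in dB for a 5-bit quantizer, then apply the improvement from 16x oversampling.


Step 1 — baseline SQNR at Nyquist:
SQNR_base = 6.02*N + 1.76
          = 6.02*5 + 1.76
          = 31.86 dB

Step 2 — oversampling processing gain:
G = 10*log10(OSR) = 10*log10(16) = 12.04 dB

Step 3 — total:
SQNR_total = 31.86 + 12.04 = 43.9 dB

Base SQNR = 31.86 dB; oversampled SQNR = 43.9 dB


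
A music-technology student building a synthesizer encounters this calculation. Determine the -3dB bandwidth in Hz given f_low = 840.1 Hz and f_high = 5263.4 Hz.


Bandwidth is the difference of -3dB frequencies:
BW = f_high - f_low
   = 5263.4 - 840.1
   = 4423.3 Hz

4423.3 Hz


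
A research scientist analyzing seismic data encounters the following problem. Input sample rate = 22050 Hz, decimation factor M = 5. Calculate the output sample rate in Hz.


Decimation reduces the sample rate:
fs_out = fs_in / M
       = 22050 / 5
       = 4410.0 Hz

4410.0 Hz


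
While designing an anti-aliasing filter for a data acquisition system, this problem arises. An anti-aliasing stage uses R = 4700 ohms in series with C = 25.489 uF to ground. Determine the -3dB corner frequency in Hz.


Cutoff frequency of a first-order RC filter:
fc = 1 / (2 * pi * R * C)
C = 25.489 uF = 2.5489e-05 F
fc = 1 / (2 * pi * 4700 * 2.5489e-05)
   = 1 / 0.75271491838509
   = 1.328524 Hz

1.328524 Hz


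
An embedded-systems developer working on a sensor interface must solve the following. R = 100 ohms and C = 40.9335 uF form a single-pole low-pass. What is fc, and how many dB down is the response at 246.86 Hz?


Step 1 — cutoff frequency:
fc = 1 / (2*pi*R*C)
C = 40.9335 uF = 4.09335e-05 F
fc = 1 / (2*pi*100*4.09335e-05)
   = 38.8813 Hz

Step 2 — magnitude at f = 246.86 Hz:
|H(f)| = 1 / sqrt(1 + (f/fc)^2)
f/fc = 246.86 / 38.8813 = 6.349068
|H| = 1 / sqrt(1 + 40.310664) = 0.1555854
|H|_dB = 20*log10(0.1555854) = -16.16 dB

fc = 38.8813 Hz; |H(246.86 Hz)| = -16.16 dB


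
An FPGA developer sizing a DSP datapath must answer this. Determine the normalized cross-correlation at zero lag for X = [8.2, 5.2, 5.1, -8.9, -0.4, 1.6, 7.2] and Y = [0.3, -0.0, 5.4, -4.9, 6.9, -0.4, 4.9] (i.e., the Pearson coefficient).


Pearson correlation coefficient (population):
r = cov(X,Y) / (std(X) * std(Y))
Mean X = 2.5714, Mean Y = 1.7429
Cov(X,Y) = 10.588367
Std(X) = 5.448123, Std(Y) = 3.850364
r = 0.5048

0.5048


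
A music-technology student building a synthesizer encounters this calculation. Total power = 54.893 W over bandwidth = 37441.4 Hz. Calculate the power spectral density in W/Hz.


Power spectral density:
PSD = P / BW
    = 54.893 / 37441.4
    = 0.0014661 W/Hz

0.0014661 W/Hz


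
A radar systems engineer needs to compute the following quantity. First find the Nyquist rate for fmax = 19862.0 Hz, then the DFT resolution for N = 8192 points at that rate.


Step 1 — Nyquist sampling rate:
fs = 2 * fmax = 2 * 19862.0 = 39724.0 Hz

Step 2 — DFT bin spacing:
df = fs / N = 39724.0 / 8192 = 4.8491 Hz

4.8491 Hz


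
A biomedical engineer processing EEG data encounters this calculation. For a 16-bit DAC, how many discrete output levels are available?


Number of quantization levels = 2^N
= 2^16
= 65536

65536


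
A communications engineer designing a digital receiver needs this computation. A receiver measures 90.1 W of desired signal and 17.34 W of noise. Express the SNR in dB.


SNR in decibels:
SNR = 10 * log10(Ps / Pn)
    = 10 * log10(90.1 / 17.34)
    = 10 * log10(5.1961)
    = 10 * 0.7157
    = 7.16 dB

7.16 dB


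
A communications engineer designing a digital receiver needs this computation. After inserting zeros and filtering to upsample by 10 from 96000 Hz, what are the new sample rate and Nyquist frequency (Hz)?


Step 1 — output sample rate after interpolation by L:
fs_out = L * fs_in = 10 * 96000 = 960000 Hz

Step 2 — Nyquist frequency of the output stream:
f_Nyq = fs_out / 2 = 960000 / 2 = 480000.0 Hz

fs_out = 960000 Hz; f_Nyquist = 480000.0 Hz


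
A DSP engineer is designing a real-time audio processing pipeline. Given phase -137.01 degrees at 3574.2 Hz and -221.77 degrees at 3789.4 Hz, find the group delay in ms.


Group delay from phase difference:
tau = -d(phi)/d(omega)
d(phi) = -84.76 deg = -1.479341 rad
d(omega) = 2*pi*(3789.4 - 3574.2) = 1352.1415 rad/s
tau = -(-1.479341) / 1352.1415
    = 1.0941 ms

1.0941 ms


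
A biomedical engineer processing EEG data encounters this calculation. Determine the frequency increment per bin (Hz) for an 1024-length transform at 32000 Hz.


DFT frequency resolution:
df = fs / N
   = 32000 / 1024
   = 31.25 Hz

31.25 Hz


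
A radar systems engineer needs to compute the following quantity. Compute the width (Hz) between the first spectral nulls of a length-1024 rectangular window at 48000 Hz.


Main lobe width for a rectangular window:
Width = 2 * fs / N
      = 2 * 48000 / 1024
      = 96000 / 1024
      = 93.75 Hz

93.75 Hz


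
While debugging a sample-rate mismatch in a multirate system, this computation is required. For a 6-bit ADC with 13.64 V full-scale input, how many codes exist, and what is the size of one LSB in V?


Step 1 — number of quantization levels:
L = 2^N = 2^6 = 64

Step 2 — LSB step size:
delta = Vfs / L
      = 13.64 / 64
      = 0.213125 V

Levels = 64; step size = 0.213125 V


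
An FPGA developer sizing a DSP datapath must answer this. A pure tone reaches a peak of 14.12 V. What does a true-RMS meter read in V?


RMS voltage for a sinusoidal waveform:
V_rms = V_peak / sqrt(2)
      = 14.12 / 1.414214
      = 9.984 V

9.984 V


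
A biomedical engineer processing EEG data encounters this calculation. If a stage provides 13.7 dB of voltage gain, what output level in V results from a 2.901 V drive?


Output voltage from dB gain:
V_out = V_in * 10^(gain_dB / 20)
      = 2.901 * 10^(13.7 / 20)
      = 2.901 * 4.841724
      = 14.0458 V

14.0458 V


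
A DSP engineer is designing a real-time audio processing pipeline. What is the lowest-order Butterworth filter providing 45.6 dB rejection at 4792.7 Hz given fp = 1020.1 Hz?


Butterworth filter order formula:
n = log10(10^(A/10) - 1) / (2 * log10(f_stop/f_pass))
10^(45.6/10) - 1 = 36306.8055
f_stop/f_pass = 4792.7 / 1020.1 = 4.6983
n = 3.3932 -> ceil = 4

4


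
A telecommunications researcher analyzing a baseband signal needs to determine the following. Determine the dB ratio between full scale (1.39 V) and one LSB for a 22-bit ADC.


Dynamic range from full-scale to LSB:
V_min = V_max / 2^bits = 1.39 / 2^22
DR = 20 * log10(V_max / V_min)
   = 20 * log10(2^22)
   = 20 * 22 * log10(2)
   = 132.45 dB

132.45 dB


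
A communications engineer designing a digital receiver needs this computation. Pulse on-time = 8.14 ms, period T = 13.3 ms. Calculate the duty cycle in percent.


Duty cycle as a percentage:
DC = (t_on / T) * 100
   = (8.14 / 13.3) * 100
   = 0.61203 * 100
   = 61.2 %

61.2 %


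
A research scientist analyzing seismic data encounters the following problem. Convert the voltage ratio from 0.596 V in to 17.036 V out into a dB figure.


Voltage gain in dB:
G = 20 * log10(Vout / Vin)
  = 20 * log10(17.036 / 0.596)
  = 20 * log10(28.583893)
  = 20 * 1.456121
  = 29.12 dB

29.12 dB


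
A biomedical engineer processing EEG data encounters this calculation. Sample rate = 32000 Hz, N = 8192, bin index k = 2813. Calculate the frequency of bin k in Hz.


Frequency of DFT bin k:
f_k = k * fs / N
    = 2813 * 32000 / 8192
    = 90016000 / 8192
    = 10988.281 Hz

10988.281 Hz


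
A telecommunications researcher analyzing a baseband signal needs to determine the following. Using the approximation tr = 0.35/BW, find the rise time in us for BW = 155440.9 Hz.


Rise time from bandwidth relationship:
tr = 0.35 / BW
   = 0.35 / 155440.9
   = 2.251659634e-06 s
   = 2.2517 us

2.2517 us


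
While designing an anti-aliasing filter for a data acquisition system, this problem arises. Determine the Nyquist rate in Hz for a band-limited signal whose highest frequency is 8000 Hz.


The Nyquist rate is twice the maximum frequency component.
fs_min = 2 * fmax
      = 2 * 8000
      = 16000 Hz

16000


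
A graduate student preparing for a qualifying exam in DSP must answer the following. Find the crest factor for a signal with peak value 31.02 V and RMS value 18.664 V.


Crest factor is the ratio of peak to RMS:
CF = V_peak / V_rms
   = 31.02 / 18.664
   = 1.662

1.662


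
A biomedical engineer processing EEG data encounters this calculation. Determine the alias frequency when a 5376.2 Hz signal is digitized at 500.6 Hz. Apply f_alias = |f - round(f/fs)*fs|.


Compute the nearest integer multiple of fs to the signal:
n = round(5376.2 / 500.6) = 11
f_alias = |5376.2 - 11 * 500.6|
        = |5376.2 - 5506.6|
        = 130.4 Hz

130.4


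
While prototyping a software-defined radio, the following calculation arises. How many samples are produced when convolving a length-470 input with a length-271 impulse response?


Linear convolution output length:
L = N + M - 1
  = 470 + 271 - 1
  = 740 samples

740


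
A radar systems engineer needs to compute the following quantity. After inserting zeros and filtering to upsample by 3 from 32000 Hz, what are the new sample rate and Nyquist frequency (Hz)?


Step 1 — output sample rate after interpolation by L:
fs_out = L * fs_in = 3 * 32000 = 96000 Hz

Step 2 — Nyquist frequency of the output stream:
f_Nyq = fs_out / 2 = 96000 / 2 = 48000.0 Hz

fs_out = 96000 Hz; f_Nyquist = 48000.0 Hz


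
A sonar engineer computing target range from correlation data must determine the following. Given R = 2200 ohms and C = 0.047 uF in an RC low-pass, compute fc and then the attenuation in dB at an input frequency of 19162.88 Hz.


Step 1 — cutoff frequency:
fc = 1 / (2*pi*R*C)
C = 0.047 uF = 4.7e-08 F
fc = 1 / (2*pi*2200*4.7e-08)
   = 1539.216 Hz

Step 2 — magnitude at f = 19162.88 Hz:
|H(f)| = 1 / sqrt(1 + (f/fc)^2)
f/fc = 19162.88 / 1539.216 = 12.449767
|H| = 1 / sqrt(1 + 154.996698) = 0.0800649
|H|_dB = 20*log10(0.0800649) = -21.93 dB

fc = 1539.216 Hz; |H(19162.88 Hz)| = -21.93 dB


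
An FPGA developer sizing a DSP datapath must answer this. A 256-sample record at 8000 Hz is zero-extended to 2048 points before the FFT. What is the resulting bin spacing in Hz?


Frequency resolution after zero-padding:
N_padded = 256 * 8 = 2048
df = fs / N_padded
   = 8000 / 2048
   = 3.9062 Hz

3.9062 Hz


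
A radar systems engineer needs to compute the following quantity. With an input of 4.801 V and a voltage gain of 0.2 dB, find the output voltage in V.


Output voltage from dB gain:
V_out = V_in * 10^(gain_dB / 20)
      = 4.801 * 10^(0.2 / 20)
      = 4.801 * 1.023293
      = 4.9128 V

4.9128 V


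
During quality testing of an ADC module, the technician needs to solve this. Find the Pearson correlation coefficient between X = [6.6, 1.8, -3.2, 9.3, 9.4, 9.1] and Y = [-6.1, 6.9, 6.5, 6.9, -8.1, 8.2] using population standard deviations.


Pearson correlation coefficient (population):
r = cov(X,Y) / (std(X) * std(Y))
Mean X = 5.5, Mean Y = 2.3833
Cov(X,Y) = -10.773333
Std(X) = 4.711688, Std(Y) = 6.750905
r = -0.3387

-0.3387


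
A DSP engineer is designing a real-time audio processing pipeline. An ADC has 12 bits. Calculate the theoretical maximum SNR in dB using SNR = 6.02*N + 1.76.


Theoretical SNR for a full-scale sinusoid:
SNR = 6.02 * N + 1.76
    = 6.02 * 12 + 1.76
    = 72.24 + 1.76
    = 74.0 dB

74.0 dB


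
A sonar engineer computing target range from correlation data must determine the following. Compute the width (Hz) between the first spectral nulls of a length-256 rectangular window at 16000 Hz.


Main lobe width for a rectangular window:
Width = 2 * fs / N
      = 2 * 16000 / 256
      = 32000 / 256
      = 125.0 Hz

125.0 Hz


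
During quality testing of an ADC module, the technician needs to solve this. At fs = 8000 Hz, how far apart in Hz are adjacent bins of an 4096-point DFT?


DFT frequency resolution:
df = fs / N
   = 8000 / 4096
   = 1.9531 Hz

1.9531 Hz
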